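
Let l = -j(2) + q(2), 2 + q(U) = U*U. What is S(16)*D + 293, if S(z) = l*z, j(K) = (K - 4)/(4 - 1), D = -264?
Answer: -10971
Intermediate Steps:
j(K) = -4/3 + K/3 (j(K) = (-4 + K)/3 = (-4 + K)*(⅓) = -4/3 + K/3)
q(U) = -2 + U² (q(U) = -2 + U*U = -2 + U²)
l = 8/3 (l = -(-4/3 + (⅓)*2) + (-2 + 2²) = -(-4/3 + ⅔) + (-2 + 4) = -1*(-⅔) + 2 = ⅔ + 2 = 8/3 ≈ 2.6667)
S(z) = 8*z/3
S(16)*D + 293 = ((8/3)*16)*(-264) + 293 = (128/3)*(-264) + 293 = -11264 + 293 = -10971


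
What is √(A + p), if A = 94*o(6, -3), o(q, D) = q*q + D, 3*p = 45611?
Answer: √164751/3 ≈ 135.30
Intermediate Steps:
p = 45611/3 (p = (⅓)*45611 = 45611/3 ≈ 15204.)
o(q, D) = D + q² (o(q, D) = q² + D = D + q²)
A = 3102 (A = 94*(-3 + 6²) = 94*(-3 + 36) = 94*33 = 3102)
√(A + p) = √(3102 + 45611/3) = √(54917/3) = √164751/3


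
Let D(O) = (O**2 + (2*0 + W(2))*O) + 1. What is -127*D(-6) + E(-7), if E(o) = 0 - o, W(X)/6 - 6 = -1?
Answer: 18168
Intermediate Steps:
W(X) = 30 (W(X) = 36 + 6*(-1) = 36 - 6 = 30)
E(o) = -o
D(O) = 1 + O**2 + 30*O (D(O) = (O**2 + (2*0 + 30)*O) + 1 = (O**2 + (0 + 30)*O) + 1 = (O**2 + 30*O) + 1 = 1 + O**2 + 30*O)
-127*D(-6) + E(-7) = -127*(1 + (-6)**2 + 30*(-6)) - 1*(-7) = -127*(1 + 36 - 180) + 7 = -127*(-143) + 7 = 18161 + 7 = 18168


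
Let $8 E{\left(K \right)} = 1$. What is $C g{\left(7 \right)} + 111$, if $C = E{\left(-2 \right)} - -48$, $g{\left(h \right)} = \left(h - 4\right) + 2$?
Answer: $\frac{2813}{8} \approx 351.63$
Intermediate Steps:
$E{\left(K \right)} = \frac{1}{8}$ ($E{\left(K \right)} = \frac{1}{8} \cdot 1 = \frac{1}{8}$)
$g{\left(h \right)} = -2 + h$ ($g{\left(h \right)} = \left(-4 + h\right) + 2 = -2 + h$)
$C = \frac{385}{8}$ ($C = \frac{1}{8} - -48 = \frac{1}{8} + 48 = \frac{385}{8} \approx 48.125$)
$C g{\left(7 \right)} + 111 = \frac{385 \left(-2 + 7\right)}{8} + 111 = \frac{385}{8} \cdot 5 + 111 = \frac{1925}{8} + 111 = \frac{2813}{8}$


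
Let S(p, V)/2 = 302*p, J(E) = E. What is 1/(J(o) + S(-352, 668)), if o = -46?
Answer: -1/212654 ≈ -4.7025e-6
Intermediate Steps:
S(p, V) = 604*p (S(p, V) = 2*(302*p) = 604*p)
1/(J(o) + S(-352, 668)) = 1/(-46 + 604*(-352)) = 1/(-46 - 212608) = 1/(-212654) = -1/212654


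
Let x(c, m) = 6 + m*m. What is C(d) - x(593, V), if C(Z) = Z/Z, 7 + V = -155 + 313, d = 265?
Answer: -22806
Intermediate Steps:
V = 151 (V = -7 + (-155 + 313) = -7 + 158 = 151)
x(c, m) = 6 + m²
C(Z) = 1
C(d) - x(593, V) = 1 - (6 + 151²) = 1 - (6 + 22801) = 1 - 1*22807 = 1 - 22807 = -22806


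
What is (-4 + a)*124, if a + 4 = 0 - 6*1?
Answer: -1736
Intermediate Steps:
a = -10 (a = -4 + (0 - 6*1) = -4 + (0 - 6) = -4 - 6 = -10)
(-4 + a)*124 = (-4 - 10)*124 = -14*124 = -1736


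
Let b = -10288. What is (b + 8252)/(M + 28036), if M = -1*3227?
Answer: -2036/24809 ≈ -0.082067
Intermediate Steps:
M = -3227
(b + 8252)/(M + 28036) = (-10288 + 8252)/(-3227 + 28036) = -2036/24809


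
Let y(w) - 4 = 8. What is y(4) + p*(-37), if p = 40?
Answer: -1468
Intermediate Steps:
y(w) = 12 (y(w) = 4 + 8 = 12)
y(4) + p*(-37) = 12 + 40*(-37) = 12 - 1480 = -1468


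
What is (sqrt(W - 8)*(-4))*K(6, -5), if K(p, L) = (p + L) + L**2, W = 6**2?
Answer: -208*sqrt(7) ≈ -550.32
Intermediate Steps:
W = 36
K(p, L) = L + p + L**2 (K(p, L) = (L + p) + L**2 = L + p + L**2)
(sqrt(W - 8)*(-4))*K(6, -5) = (sqrt(36 - 8)*(-4))*(-5 + 6 + (-5)**2) = (sqrt(28)*(-4))*(-5 + 6 + 25) = ((2*sqrt(7))*(-4))*26 = -8*sqrt(7)*26 = -208*sqrt(7)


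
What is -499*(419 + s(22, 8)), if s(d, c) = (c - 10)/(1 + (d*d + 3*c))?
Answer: -106421231/509 ≈ -2.0908e+5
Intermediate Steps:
s(d, c) = (-10 + c)/(1 + d² + 3*c) (s(d, c) = (-10 + c)/(1 + (d² + 3*c)) = (-10 + c)/(1 + d² + 3*c))
-499*(419 + s(22, 8)) = -499*(419 + (-10 + 8)/(1 + 22² + 3*8)) = -499*(419 - 2/(1 + 484 + 24)) = -499*(419 - 2/509) = -499*213269/509 = -106421231/509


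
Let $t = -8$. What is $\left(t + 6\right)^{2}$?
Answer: $4$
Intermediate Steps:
$\left(t + 6\right)^{2} = \left(-8 + 6\right)^{2} = \left(-2\right)^{2} = 4$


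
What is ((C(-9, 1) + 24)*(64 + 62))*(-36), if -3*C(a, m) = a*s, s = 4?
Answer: -163296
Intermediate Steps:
C(a, m) = -4*a/3 (C(a, m) = -a*4/3 = -4*a/3)
((C(-9, 1) + 24)*(64 + 62))*(-36) = ((-4/3*(-9) + 24)*(64 + 62))*(-36) = ((12 + 24)*126)*(-36) = (36*126)*(-36) = 4536*(-36) = -163296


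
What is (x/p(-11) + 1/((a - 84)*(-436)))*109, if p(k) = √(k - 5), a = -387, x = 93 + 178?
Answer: 1/1884 - 29539*I/4 ≈ 0.00053079 - 7384.8*I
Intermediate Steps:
x = 271
p(k) = √(-5 + k)
(x/p(-11) + 1/((a - 84)*(-436)))*109 = (271/(√(-5 - 11)) + 1/(-387 - 84*(-436)))*109 = (271/(√(-16)) - 1/436/(-471))*109 = (271/((4*I)) - 1/471*(-1/436))*109 = (271*(-I/4) + 1/205356)*109 = (-271*I/4 + 1/205356)*109 = (1/205356 - 271*I/4)*109 = 1/1884 - 29539*I/4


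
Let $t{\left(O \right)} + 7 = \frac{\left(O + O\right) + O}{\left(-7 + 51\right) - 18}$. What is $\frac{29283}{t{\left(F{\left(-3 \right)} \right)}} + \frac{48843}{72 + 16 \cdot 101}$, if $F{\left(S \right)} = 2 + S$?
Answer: $- \frac{1276136349}{312280} \approx -4086.5$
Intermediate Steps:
$t{\left(O \right)} = -7 + \frac{3 O}{26}$ ($t{\left(O \right)} = -7 + \frac{\left(O + O\right) + O}{\left(-7 + 51\right) - 18} = -7 + \frac{2 O + O}{44 - 18} = -7 + \frac{3 O}{26}$)
$\frac{29283}{t{\left(F{\left(-3 \right)} \right)}} + \frac{48843}{72 + 16 \cdot 101} = \frac{29283}{-7 + \frac{3 \left(2 - 3\right)}{26}} + \frac{48843}{72 + 16 \cdot 101} = \frac{29283}{-7 + \frac{3}{26} \left(-1\right)} + \frac{48843}{72 + 1616} = \frac{29283}{-7 - \frac{3}{26}} + \frac{48843}{1688} = \frac{29283}{- \frac{185}{26}} + 48843 \cdot \frac{1}{1688} = 29283 \left(- \frac{26}{185}\right) + \frac{48843}{1688} = - \frac{761358}{185} + \frac{48843}{1688} = - \frac{1276136349}{312280}$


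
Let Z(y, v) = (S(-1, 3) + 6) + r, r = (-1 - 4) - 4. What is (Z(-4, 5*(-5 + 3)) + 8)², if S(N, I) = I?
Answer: 64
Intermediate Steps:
r = -9 (r = -5 - 4 = -9)
Z(y, v) = 0 (Z(y, v) = (3 + 6) - 9 = 9 - 9 = 0)
(Z(-4, 5*(-5 + 3)) + 8)² = (0 + 8)² = 8² = 64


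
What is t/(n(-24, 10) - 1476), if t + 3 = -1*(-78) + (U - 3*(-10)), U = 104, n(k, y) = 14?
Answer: -209/1462 ≈ -0.14295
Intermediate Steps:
t = 209 (t = -3 + (-1*(-78) + (104 - 3*(-10))) = -3 + (78 + (104 + 30)) = -3 + (78 + 134) = -3 + 212 = 209)
t/(n(-24, 10) - 1476) = 209/(14 - 1476) = 209/(-1462) = -1/1462*209 = -209/1462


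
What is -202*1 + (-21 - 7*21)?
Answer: -370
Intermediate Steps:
-202*1 + (-21 - 7*21) = -202 + (-21 - 147) = -202 - 168 = -370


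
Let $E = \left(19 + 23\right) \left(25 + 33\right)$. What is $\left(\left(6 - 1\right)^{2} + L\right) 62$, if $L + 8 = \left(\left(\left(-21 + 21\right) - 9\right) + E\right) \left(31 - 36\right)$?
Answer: $-751316$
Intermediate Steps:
$E = 2436$ ($E = 42 \cdot 58 = 2436$)
$L = -12143$ ($L = -8 + \left(\left(\left(-21 + 21\right) - 9\right) + 2436\right) \left(31 - 36\right) = -8 + \left(\left(0 - 9\right) + 2436\right) \left(-5\right) = -8 + \left(-9 + 2436\right) \left(-5\right) = -8 + 2427 \left(-5\right) = -8 - 12135 = -12143$)
$\left(\left(6 - 1\right)^{2} + L\right) 62 = \left(\left(6 - 1\right)^{2} - 12143\right) 62 = \left(5^{2} - 12143\right) 62 = \left(25 - 12143\right) 62 = \left(-12118\right) 62 = -751316$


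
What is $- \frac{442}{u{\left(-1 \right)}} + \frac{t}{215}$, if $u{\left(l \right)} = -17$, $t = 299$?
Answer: $\frac{5889}{215} \approx 27.391$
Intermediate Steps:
$- \frac{442}{u{\left(-1 \right)}} + \frac{t}{215} = - \frac{442}{-17} + \frac{299}{215} = \left(-442\right) \left(- \frac{1}{17}\right) + 299 \cdot \frac{1}{215} = 26 + \frac{299}{215} = \frac{5889}{215}$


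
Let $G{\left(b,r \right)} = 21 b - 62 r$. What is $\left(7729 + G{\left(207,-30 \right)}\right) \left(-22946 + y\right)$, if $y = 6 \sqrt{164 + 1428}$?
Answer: $-319775456 + 167232 \sqrt{398} \approx -3.1644 \cdot 10^{8}$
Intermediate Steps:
$G{\left(b,r \right)} = - 62 r + 21 b$
$y = 12 \sqrt{398}$ ($y = 6 \sqrt{1592} = 6 \cdot 2 \sqrt{398} = 12 \sqrt{398} \approx 239.4$)
$\left(7729 + G{\left(207,-30 \right)}\right) \left(-22946 + y\right) = \left(7729 + \left(\left(-62\right) \left(-30\right) + 21 \cdot 207\right)\right) \left(-22946 + 12 \sqrt{398}\right) = \left(7729 + \left(1860 + 4347\right)\right) \left(-22946 + 12 \sqrt{398}\right) = \left(7729 + 6207\right) \left(-22946 + 12 \sqrt{398}\right) = 13936 \left(-22946 + 12 \sqrt{398}\right) = -319775456 + 167232 \sqrt{398}$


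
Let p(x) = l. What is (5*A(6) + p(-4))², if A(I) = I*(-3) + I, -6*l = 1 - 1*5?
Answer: 31684/9 ≈ 3520.4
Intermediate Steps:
l = ⅔ (l = -(1 - 1*5)/6 = -(1 - 5)/6 = -⅙*(-4) = ⅔ ≈ 0.66667)
A(I) = -2*I (A(I) = -3*I + I = -2*I)
p(x) = ⅔
(5*A(6) + p(-4))² = (5*(-2*6) + ⅔)² = (5*(-12) + ⅔)² = (-60 + ⅔)² = (-178/3)² = 31684/9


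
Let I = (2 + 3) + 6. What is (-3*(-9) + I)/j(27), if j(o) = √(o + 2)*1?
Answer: 38*√29/29 ≈ 7.0564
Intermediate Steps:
j(o) = √(2 + o) (j(o) = √(2 + o)*1 = √(2 + o))
I = 11 (I = 5 + 6 = 11)
(-3*(-9) + I)/j(27) = (-3*(-9) + 11)/(√(2 + 27)) = (27 + 11)/(√29) = 38*(√29/29) = 38*√29/29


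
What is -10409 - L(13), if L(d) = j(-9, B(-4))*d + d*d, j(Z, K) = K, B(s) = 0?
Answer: -10578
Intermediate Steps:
L(d) = d² (L(d) = 0*d + d*d = 0 + d² = d²)
-10409 - L(13) = -10409 - 1*13² = -10409 - 1*169 = -10409 - 169 = -10578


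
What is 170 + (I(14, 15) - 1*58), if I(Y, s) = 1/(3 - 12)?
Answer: 1007/9 ≈ 111.89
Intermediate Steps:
I(Y, s) = -⅑ (I(Y, s) = 1/(-9) = -⅑)
170 + (I(14, 15) - 1*58) = 170 + (-⅑ - 1*58) = 170 + (-⅑ - 58) = 170 - 523/9 = 1007/9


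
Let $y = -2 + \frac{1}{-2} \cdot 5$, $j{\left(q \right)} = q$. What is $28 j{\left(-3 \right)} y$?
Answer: $378$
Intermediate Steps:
$y = - \frac{9}{2}$ ($y = -2 - \frac{5}{2} = - \frac{9}{2} \approx -4.5$)
$28 j{\left(-3 \right)} y = 28 \left(-3\right) \left(- \frac{9}{2}\right) = \left(-84\right) \left(- \frac{9}{2}\right) = 378$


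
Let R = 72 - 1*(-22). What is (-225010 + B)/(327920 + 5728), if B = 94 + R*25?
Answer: -111283/166824 ≈ -0.66707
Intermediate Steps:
R = 94 (R = 72 + 22 = 94)
B = 2444 (B = 94 + 94*25 = 94 + 2350 = 2444)
(-225010 + B)/(327920 + 5728) = (-225010 + 2444)/(327920 + 5728) = -222566/333648 = -222566*1/333648 = -111283/166824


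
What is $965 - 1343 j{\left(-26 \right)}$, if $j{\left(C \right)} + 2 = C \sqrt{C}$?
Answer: $3651 + 34918 i \sqrt{26} \approx 3651.0 + 1.7805 \cdot 10^{5} i$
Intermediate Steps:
$j{\left(C \right)} = -2 + C^{\frac{3}{2}}$ ($j{\left(C \right)} = -2 + C \sqrt{C} = -2 + C^{\frac{3}{2}}$)
$965 - 1343 j{\left(-26 \right)} = 965 - 1343 \left(-2 + \left(-26\right)^{\frac{3}{2}}\right) = 965 - 1343 \left(-2 - 26 i \sqrt{26}\right) = 965 + \left(2686 + 34918 i \sqrt{26}\right) = 3651 + 34918 i \sqrt{26}$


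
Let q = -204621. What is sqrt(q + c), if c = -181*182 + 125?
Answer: 3*I*sqrt(26382) ≈ 487.28*I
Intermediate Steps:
c = -32817 (c = -32942 + 125 = -32817)
sqrt(q + c) = sqrt(-204621 - 32817) = sqrt(-237438) = 3*I*sqrt(26382)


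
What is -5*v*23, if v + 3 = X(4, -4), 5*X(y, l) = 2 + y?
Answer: 207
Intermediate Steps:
X(y, l) = ⅖ + y/5 (X(y, l) = (2 + y)/5 = ⅖ + y/5)
v = -9/5 (v = -3 + (⅖ + (⅕)*4) = -3 + (⅖ + ⅘) = -3 + 6/5 = -9/5 ≈ -1.8000)
-5*v*23 = -5*(-9/5)*23 = 9*23 = 207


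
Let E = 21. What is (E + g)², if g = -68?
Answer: 2209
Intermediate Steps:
(E + g)² = (21 - 68)² = (-47)² = 2209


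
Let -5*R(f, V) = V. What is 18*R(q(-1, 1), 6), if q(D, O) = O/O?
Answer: -108/5 ≈ -21.600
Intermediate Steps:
q(D, O) = 1
R(f, V) = -V/5
18*R(q(-1, 1), 6) = 18*(-1/5*6) = 18*(-6/5) = -108/5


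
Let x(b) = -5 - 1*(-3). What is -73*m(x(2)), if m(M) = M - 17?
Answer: 1387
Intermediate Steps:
x(b) = -2 (x(b) = -5 + 3 = -2)
m(M) = -17 + M
-73*m(x(2)) = -73*(-17 - 2) = -73*(-19) = 1387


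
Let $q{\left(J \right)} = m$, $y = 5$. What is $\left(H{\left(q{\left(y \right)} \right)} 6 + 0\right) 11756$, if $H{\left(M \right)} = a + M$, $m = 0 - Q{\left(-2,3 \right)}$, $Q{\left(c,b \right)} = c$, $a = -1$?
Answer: $70536$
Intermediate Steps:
$m = 2$ ($m = 0 - -2 = 0 + 2 = 2$)
$q{\left(J \right)} = 2$
$H{\left(M \right)} = -1 + M$
$\left(H{\left(q{\left(y \right)} \right)} 6 + 0\right) 11756 = \left(\left(-1 + 2\right) 6 + 0\right) 11756 = \left(1 \cdot 6 + 0\right) 11756 = \left(6 + 0\right) 11756 = 6 \cdot 11756 = 70536$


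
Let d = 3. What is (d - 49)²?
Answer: 2116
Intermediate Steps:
(d - 49)² = (3 - 49)² = (-46)² = 2116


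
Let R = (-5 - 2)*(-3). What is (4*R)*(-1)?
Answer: -84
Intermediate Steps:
R = 21 (R = -7*(-3) = 21)
(4*R)*(-1) = (4*21)*(-1) = 84*(-1) = -84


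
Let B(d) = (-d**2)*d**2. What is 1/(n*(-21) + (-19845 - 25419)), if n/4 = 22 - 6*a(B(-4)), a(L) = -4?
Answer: -1/49128 ≈ -2.0355e-5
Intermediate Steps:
B(d) = -d**4
n = 184 (n = 4*(22 - 6*(-4)) = 4*(22 + 24) = 4*46 = 184)
1/(n*(-21) + (-19845 - 25419)) = 1/(184*(-21) + (-19845 - 25419)) = 1/(-3864 - 45264) = 1/(-49128) = -1/49128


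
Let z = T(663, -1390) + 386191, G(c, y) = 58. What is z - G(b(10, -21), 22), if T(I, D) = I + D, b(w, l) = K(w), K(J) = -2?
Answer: 385406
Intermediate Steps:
b(w, l) = -2
T(I, D) = D + I
z = 385464 (z = (-1390 + 663) + 386191 = -727 + 386191 = 385464)
z - G(b(10, -21), 22) = 385464 - 1*58 = 385464 - 58 = 385406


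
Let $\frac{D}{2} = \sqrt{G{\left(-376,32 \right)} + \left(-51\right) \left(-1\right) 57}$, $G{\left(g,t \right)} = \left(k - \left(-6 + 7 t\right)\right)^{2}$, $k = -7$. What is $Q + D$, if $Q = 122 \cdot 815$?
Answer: $99430 + 12 \sqrt{1487} \approx 99893.0$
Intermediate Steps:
$G{\left(g,t \right)} = \left(-1 - 7 t\right)^{2}$ ($G{\left(g,t \right)} = \left(-7 - \left(-6 + 7 t\right)\right)^{2} = \left(-1 - 7 t\right)^{2}$)
$Q = 99430$
$D = 12 \sqrt{1487}$ ($D = 2 \sqrt{\left(1 + 7 \cdot 32\right)^{2} + \left(-51\right) \left(-1\right) 57} = 2 \sqrt{\left(1 + 224\right)^{2} + 51 \cdot 57} = 2 \sqrt{225^{2} + 2907} = 2 \sqrt{50625 + 2907} = 2 \sqrt{53532} = 2 \cdot 6 \sqrt{1487} = 12 \sqrt{1487} \approx 462.74$)
$Q + D = 99430 + 12 \sqrt{1487}$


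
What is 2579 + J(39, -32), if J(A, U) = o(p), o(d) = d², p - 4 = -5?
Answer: 2580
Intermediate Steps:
p = -1 (p = 4 - 5 = -1)
J(A, U) = 1 (J(A, U) = (-1)² = 1)
2579 + J(39, -32) = 2579 + 1 = 2580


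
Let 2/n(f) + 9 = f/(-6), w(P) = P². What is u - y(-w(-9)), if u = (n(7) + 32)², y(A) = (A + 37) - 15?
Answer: 3983139/3721 ≈ 1070.4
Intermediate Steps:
n(f) = 2/(-9 - f/6) (n(f) = 2/(-9 + f/(-6)) = 2/(-9 + f*(-⅙)) = 2/(-9 - f/6))
y(A) = 22 + A (y(A) = (37 + A) - 15 = 22 + A)
u = 3763600/3721 (u = (-12/(54 + 7) + 32)² = (-12/61 + 32)² = (1940/61)² = 3763600/3721 ≈ 1011.4)
u - y(-w(-9)) = 3763600/3721 - (22 - 1*(-9)²) = 3763600/3721 - (22 - 1*81) = 3763600/3721 - (22 - 81) = 3763600/3721 - 1*(-59) = 3763600/3721 + 59 = 3983139/3721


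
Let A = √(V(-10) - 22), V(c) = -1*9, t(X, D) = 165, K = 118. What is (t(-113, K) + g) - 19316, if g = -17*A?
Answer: -19151 - 17*I*√31 ≈ -19151.0 - 94.652*I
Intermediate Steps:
V(c) = -9
A = I*√31 (A = √(-9 - 22) = √(-31) = I*√31 ≈ 5.5678*I)
g = -17*I*√31 ≈ -94.652*I
(t(-113, K) + g) - 19316 = (165 - 17*I*√31) - 19316 = -19151 - 17*I*√31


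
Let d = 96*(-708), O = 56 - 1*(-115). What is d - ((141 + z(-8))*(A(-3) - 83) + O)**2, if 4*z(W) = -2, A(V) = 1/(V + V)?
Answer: -19099907281/144 ≈ -1.3264e+8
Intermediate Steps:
A(V) = 1/(2*V)
z(W) = -1/2 (z(W) = (1/4)*(-2) = -1/2)
O = 171 (O = 56 + 115 = 171)
d = -67968
d - ((141 + z(-8))*(A(-3) - 83) + O)**2 = -67968 - ((141 - 1/2)*((1/2)/(-3) - 83) + 171)**2 = -67968 - (281*((1/2)*(-1/3) - 83)/2 + 171)**2 = -67968 - (281*(-1/6 - 83)/2 + 171)**2 = -67968 - ((281/2)*(-499/6) + 171)**2 = -67968 - (-140219/12 + 171)**2 = -67968 - (-138167/12)**2 = -67968 - 1*19090119889/144 = -67968 - 19090119889/144 = -19099907281/144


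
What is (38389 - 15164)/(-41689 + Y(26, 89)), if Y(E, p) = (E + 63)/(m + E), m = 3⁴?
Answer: -2485075/4460634 ≈ -0.55711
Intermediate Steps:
m = 81
Y(E, p) = (63 + E)/(81 + E) (Y(E, p) = (E + 63)/(81 + E) = (63 + E)/(81 + E))
(38389 - 15164)/(-41689 + Y(26, 89)) = (38389 - 15164)/(-41689 + (63 + 26)/(81 + 26)) = 23225/(-41689 + 89/107) = 23225/(-4460634/107) = 23225*(-107/4460634) = -2485075/4460634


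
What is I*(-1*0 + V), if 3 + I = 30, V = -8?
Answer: -216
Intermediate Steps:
I = 27 (I = -3 + 30 = 27)
I*(-1*0 + V) = 27*(-1*0 - 8) = 27*(0 - 8) = 27*(-8) = -216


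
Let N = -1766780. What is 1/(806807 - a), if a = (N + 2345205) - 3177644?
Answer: 1/3406026 ≈ 2.9360e-7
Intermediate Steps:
a = -2599219 (a = (-1766780 + 2345205) - 3177644 = 578425 - 3177644 = -2599219)
1/(806807 - a) = 1/(806807 - 1*(-2599219)) = 1/(806807 + 2599219) = 1/3406026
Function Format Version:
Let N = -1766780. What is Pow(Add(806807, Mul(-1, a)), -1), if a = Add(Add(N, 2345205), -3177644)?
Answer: Rational(1, 3406026) ≈ 2.9360e-7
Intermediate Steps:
a = -2599219 (a = Add(Add(-1766780, 2345205), -3177644) = Add(578425, -3177644) = -2599219)
Pow(Add(806807, Mul(-1, a)), -1) = Pow(Add(806807, Mul(-1, -2599219)), -1) = Pow(Add(806807, 2599219), -1) = Pow(3406026, -1) = Rational(1, 3406026)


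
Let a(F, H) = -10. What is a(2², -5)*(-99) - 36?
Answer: 954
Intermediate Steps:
a(2², -5)*(-99) - 36 = -10*(-99) - 36 = 990 - 36 = 954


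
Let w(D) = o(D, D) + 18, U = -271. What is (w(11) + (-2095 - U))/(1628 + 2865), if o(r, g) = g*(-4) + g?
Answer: -1839/4493 ≈ -0.40930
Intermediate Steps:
o(r, g) = -3*g (o(r, g) = -4*g + g = -3*g)
w(D) = 18 - 3*D (w(D) = -3*D + 18 = 18 - 3*D)
(w(11) + (-2095 - U))/(1628 + 2865) = ((18 - 3*11) + (-2095 - 1*(-271)))/(1628 + 2865) = ((18 - 33) + (-2095 + 271))/4493 = (-15 - 1824)*(1/4493) = -1839*1/4493 = -1839/4493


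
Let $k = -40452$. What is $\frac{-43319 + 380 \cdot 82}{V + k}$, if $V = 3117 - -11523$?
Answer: $\frac{1351}{2868} \approx 0.47106$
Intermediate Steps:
$V = 14640$ ($V = 3117 + 11523 = 14640$)
$\frac{-43319 + 380 \cdot 82}{V + k} = \frac{-43319 + 380 \cdot 82}{14640 - 40452} = \frac{-43319 + 31160}{-25812} = \left(-12159\right) \left(- \frac{1}{25812}\right) = \frac{1351}{2868}$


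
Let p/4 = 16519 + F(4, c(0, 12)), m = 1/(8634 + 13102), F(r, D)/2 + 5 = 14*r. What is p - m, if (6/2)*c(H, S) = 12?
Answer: 1445096223/21736 ≈ 66484.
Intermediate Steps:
c(H, S) = 4 (c(H, S) = (⅓)*12 = 4)
F(r, D) = -10 + 28*r (F(r, D) = -10 + 2*(14*r) = -10 + 28*r)
m = 1/21736 ≈ 4.6007e-5
p = 66484 (p = 4*(16519 + (-10 + 28*4)) = 4*(16519 + (-10 + 112)) = 4*(16519 + 102) = 4*16621 = 66484)
p - m = 66484 - 1*1/21736 = 66484 - 1/21736 = 1445096223/21736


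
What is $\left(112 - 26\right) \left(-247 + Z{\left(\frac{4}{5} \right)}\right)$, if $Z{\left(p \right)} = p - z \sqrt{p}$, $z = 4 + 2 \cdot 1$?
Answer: $- \frac{105866}{5} - \frac{1032 \sqrt{5}}{5} \approx -21635.0$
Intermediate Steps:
$z = 6$ ($z = 4 + 2 = 6$)
$Z{\left(p \right)} = p - 6 \sqrt{p}$
$\left(112 - 26\right) \left(-247 + Z{\left(\frac{4}{5} \right)}\right) = \left(112 - 26\right) \left(-247 + \left(\frac{4}{5} - 6 \sqrt{\frac{4}{5}}\right)\right) = 86 \left(-247 + \left(4 \cdot \frac{1}{5} - 6 \sqrt{4 \cdot \frac{1}{5}}\right)\right) = 86 \left(-247 + \left(\frac{4}{5} - 6 \sqrt{\frac{4}{5}}\right)\right) = 86 \left(-247 + \left(\frac{4}{5} - 6 \frac{2 \sqrt{5}}{5}\right)\right) = 86 \left(-247 + \left(\frac{4}{5} - \frac{12 \sqrt{5}}{5}\right)\right) = 86 \left(- \frac{1231}{5} - \frac{12 \sqrt{5}}{5}\right) = - \frac{105866}{5} - \frac{1032 \sqrt{5}}{5}$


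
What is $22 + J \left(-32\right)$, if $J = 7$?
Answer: $-202$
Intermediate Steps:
$22 + J \left(-32\right) = 22 + 7 \left(-32\right) = 22 - 224 = -202$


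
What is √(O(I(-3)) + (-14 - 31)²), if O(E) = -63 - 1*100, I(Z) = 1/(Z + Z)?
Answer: 7*√38 ≈ 43.151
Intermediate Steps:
I(Z) = 1/(2*Z)
O(E) = -163 (O(E) = -63 - 100 = -163)
√(O(I(-3)) + (-14 - 31)²) = √(-163 + (-14 - 31)²) = √(-163 + (-45)²) = √(-163 + 2025) = √1862 = 7*√38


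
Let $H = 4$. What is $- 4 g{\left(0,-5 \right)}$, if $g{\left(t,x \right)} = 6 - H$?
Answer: $-8$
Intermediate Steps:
$g{\left(t,x \right)} = 2$ ($g{\left(t,x \right)} = 6 - 4 = 2$)
$- 4 g{\left(0,-5 \right)} = \left(-4\right) 2 = -8$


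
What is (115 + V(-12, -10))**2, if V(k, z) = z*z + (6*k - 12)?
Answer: 17161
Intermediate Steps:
V(k, z) = -12 + z**2 + 6*k (V(k, z) = z**2 + (-12 + 6*k) = -12 + z**2 + 6*k)
(115 + V(-12, -10))**2 = (115 + (-12 + (-10)**2 + 6*(-12)))**2 = (115 + (-12 + 100 - 72))**2 = (115 + 16)**2 = 131**2 = 17161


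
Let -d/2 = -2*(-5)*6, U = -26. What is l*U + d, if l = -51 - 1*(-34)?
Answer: 322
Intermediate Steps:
l = -17 (l = -51 + 34 = -17)
d = -120 (d = -2*(-2*(-5))*6 = -20*6 = -2*60 = -120)
l*U + d = -17*(-26) - 120 = 442 - 120 = 322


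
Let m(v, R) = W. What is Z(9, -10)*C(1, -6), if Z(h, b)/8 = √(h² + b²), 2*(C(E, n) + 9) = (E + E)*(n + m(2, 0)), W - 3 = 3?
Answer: -72*√181 ≈ -968.66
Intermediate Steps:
W = 6 (W = 3 + 3 = 6)
m(v, R) = 6
C(E, n) = -9 + E*(6 + n) (C(E, n) = -9 + ((E + E)*(n + 6))/2 = -9 + ((2*E)*(6 + n))/2 = -9 + (2*E*(6 + n))/2 = -9 + E*(6 + n))
Z(h, b) = 8*√(b² + h²) (Z(h, b) = 8*√(h² + b²) = 8*√(b² + h²))
Z(9, -10)*C(1, -6) = (8*√((-10)² + 9²))*(-9 + 6*1 + 1*(-6)) = (8*√(100 + 81))*(-9 + 6 - 6) = (8*√181)*(-9) = -72*√181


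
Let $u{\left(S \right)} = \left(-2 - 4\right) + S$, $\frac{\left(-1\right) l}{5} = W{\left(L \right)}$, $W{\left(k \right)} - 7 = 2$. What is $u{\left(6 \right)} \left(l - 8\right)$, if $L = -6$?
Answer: $0$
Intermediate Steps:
$W{\left(k \right)} = 9$ ($W{\left(k \right)} = 7 + 2 = 9$)
$l = -45$ ($l = \left(-5\right) 9 = -45$)
$u{\left(S \right)} = -6 + S$
$u{\left(6 \right)} \left(l - 8\right) = \left(-6 + 6\right) \left(-45 - 8\right) = 0 \left(-53\right) = 0$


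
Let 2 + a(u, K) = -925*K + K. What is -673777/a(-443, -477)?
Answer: -673777/440746 ≈ -1.5287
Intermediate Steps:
a(u, K) = -2 - 924*K (a(u, K) = -2 + (-925*K + K) = -2 - 924*K)
-673777/a(-443, -477) = -673777/(-2 - 924*(-477)) = -673777/(-2 + 440748) = -673777/440746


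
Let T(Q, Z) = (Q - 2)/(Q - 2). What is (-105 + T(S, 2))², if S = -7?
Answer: 10816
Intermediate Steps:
T(Q, Z) = 1 (T(Q, Z) = (-2 + Q)/(-2 + Q) = 1)
(-105 + T(S, 2))² = (-105 + 1)² = (-104)² = 10816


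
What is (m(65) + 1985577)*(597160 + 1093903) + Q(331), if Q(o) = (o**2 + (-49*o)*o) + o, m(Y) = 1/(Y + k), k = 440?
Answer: 1695653924266833/505 ≈ 3.3577e+12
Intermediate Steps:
m(Y) = 1/(440 + Y) (m(Y) = 1/(Y + 440) = 1/(440 + Y))
Q(o) = o - 48*o**2 (Q(o) = (o**2 - 49*o**2) + o = -48*o**2 + o = o - 48*o**2)
(m(65) + 1985577)*(597160 + 1093903) + Q(331) = (1/(440 + 65) + 1985577)*(597160 + 1093903) + 331*(1 - 48*331) = (1/505 + 1985577)*1691063 + 331*(1 - 15888) = (1/505 + 1985577)*1691063 + 331*(-15887) = (1002716386/505)*1691063 - 5258597 = 1695656579858318/505 - 5258597 = 1695653924266833/505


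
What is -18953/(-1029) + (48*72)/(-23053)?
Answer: 433367285/23721537 ≈ 18.269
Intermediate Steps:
-18953/(-1029) + (48*72)/(-23053) = -18953*(-1/1029) + 3456*(-1/23053) = 18953/1029 - 3456/23053 = 433367285/23721537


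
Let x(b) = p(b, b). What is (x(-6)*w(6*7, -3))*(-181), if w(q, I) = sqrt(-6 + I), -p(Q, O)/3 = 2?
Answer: 3258*I ≈ 3258.0*I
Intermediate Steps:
p(Q, O) = -6 (p(Q, O) = -3*2 = -6)
x(b) = -6
(x(-6)*w(6*7, -3))*(-181) = -6*sqrt(-6 - 3)*(-181) = -18*I*(-181) = 3258*I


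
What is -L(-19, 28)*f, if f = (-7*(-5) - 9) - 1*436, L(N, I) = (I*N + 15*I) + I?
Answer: -34440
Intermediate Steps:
L(N, I) = 16*I + I*N (L(N, I) = (15*I + I*N) + I = 16*I + I*N)
f = -410 (f = (35 - 9) - 436 = 26 - 436 = -410)
-L(-19, 28)*f = -28*(16 - 19)*(-410) = -28*(-3)*(-410) = -(-84)*(-410) = -1*34440 = -34440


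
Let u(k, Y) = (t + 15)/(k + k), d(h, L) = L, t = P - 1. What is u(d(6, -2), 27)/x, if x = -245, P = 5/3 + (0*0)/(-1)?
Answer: 47/2940 ≈ 0.015986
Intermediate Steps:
P = 5/3 (P = 5*(⅓) + 0*(-1) = 5/3 + 0 = 5/3 ≈ 1.6667)
t = ⅔ (t = 5/3 - 1 = ⅔ ≈ 0.66667)
u(k, Y) = 47/(6*k) (u(k, Y) = (⅔ + 15)/(k + k) = 47/(3*((2*k))) = 47*(1/(2*k))/3 = 47/(6*k))
u(d(6, -2), 27)/x = ((47/6)/(-2))/(-245) = ((47/6)*(-½))*(-1/245) = -47/12*(-1/245) = 47/2940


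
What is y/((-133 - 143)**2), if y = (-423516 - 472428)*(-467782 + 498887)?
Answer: -1161180755/3174 ≈ -3.6584e+5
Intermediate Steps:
y = -27868338120 (y = -895944*31105 = -27868338120)
y/((-133 - 143)**2) = -27868338120/(-133 - 143)**2 = -27868338120/((-276)**2) = -27868338120/76176 = -27868338120*1/76176 = -1161180755/3174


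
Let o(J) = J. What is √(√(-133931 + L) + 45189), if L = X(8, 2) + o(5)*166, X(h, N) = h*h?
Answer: √(45189 + I*√133037) ≈ 212.58 + 0.8579*I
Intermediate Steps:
X(h, N) = h²
L = 894 (L = 8² + 5*166 = 64 + 830 = 894)
√(√(-133931 + L) + 45189) = √(√(-133931 + 894) + 45189) = √(√(-133037) + 45189) = √(I*√133037 + 45189) = √(45189 + I*√133037)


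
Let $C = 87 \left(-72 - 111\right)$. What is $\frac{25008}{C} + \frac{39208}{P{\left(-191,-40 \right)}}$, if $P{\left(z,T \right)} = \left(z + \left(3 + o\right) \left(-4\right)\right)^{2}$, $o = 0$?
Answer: $- \frac{161048}{260043} \approx -0.61931$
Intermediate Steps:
$C = -15921$ ($C = 87 \left(-183\right) = -15921$)
$P{\left(z,T \right)} = \left(-12 + z\right)^{2}$ ($P{\left(z,T \right)} = \left(z + \left(3 + 0\right) \left(-4\right)\right)^{2} = \left(z + 3 \left(-4\right)\right)^{2} = \left(z - 12\right)^{2} = \left(-12 + z\right)^{2}$)
$\frac{25008}{C} + \frac{39208}{P{\left(-191,-40 \right)}} = \frac{25008}{-15921} + \frac{39208}{\left(-12 - 191\right)^{2}} = 25008 \left(- \frac{1}{15921}\right) + \frac{39208}{\left(-203\right)^{2}} = - \frac{8336}{5307} + \frac{39208}{41209} = - \frac{8336}{5307} + 39208 \cdot \frac{1}{41209} = - \frac{8336}{5307} + \frac{1352}{1421} = - \frac{161048}{260043}$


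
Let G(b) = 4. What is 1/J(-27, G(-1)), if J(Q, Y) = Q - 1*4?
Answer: -1/31 ≈ -0.032258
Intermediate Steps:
J(Q, Y) = -4 + Q (J(Q, Y) = Q - 4 = -4 + Q)
1/J(-27, G(-1)) = 1/(-4 - 27) = 1/(-31) = -1/31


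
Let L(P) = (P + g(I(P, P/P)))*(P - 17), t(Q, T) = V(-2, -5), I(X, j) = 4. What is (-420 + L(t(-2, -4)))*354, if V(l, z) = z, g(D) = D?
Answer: -140892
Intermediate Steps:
t(Q, T) = -5
L(P) = (-17 + P)*(4 + P) (L(P) = (P + 4)*(P - 17) = (4 + P)*(-17 + P) = (-17 + P)*(4 + P))
(-420 + L(t(-2, -4)))*354 = (-420 + (-68 + (-5)² - 13*(-5)))*354 = (-420 + (-68 + 25 + 65))*354 = (-420 + 22)*354 = -398*354 = -140892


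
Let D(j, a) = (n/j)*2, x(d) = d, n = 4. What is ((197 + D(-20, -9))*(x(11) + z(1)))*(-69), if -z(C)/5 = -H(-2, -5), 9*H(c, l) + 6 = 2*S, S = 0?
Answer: -520007/5 ≈ -1.0400e+5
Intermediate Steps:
H(c, l) = -2/3 (H(c, l) = -2/3 + (2*0)/9 = -2/3 + (1/9)*0 = -2/3 + 0 = -2/3)
z(C) = -10/3 (z(C) = -(-5)*(-2)/3 = -5*2/3 = -10/3)
D(j, a) = 8/j (D(j, a) = (4/j)*2 = 8/j)
((197 + D(-20, -9))*(x(11) + z(1)))*(-69) = ((197 + 8/(-20))*(11 - 10/3))*(-69) = ((197 + 8*(-1/20))*(23/3))*(-69) = ((197 - 2/5)*(23/3))*(-69) = ((983/5)*(23/3))*(-69) = (22609/15)*(-69) = -520007/5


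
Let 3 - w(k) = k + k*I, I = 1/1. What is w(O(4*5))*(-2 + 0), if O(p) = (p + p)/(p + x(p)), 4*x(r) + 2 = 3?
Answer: 154/81 ≈ 1.9012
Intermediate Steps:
x(r) = 1/4 (x(r) = -1/2 + (1/4)*3 = -1/2 + 3/4 = 1/4)
O(p) = 2*p/(1/4 + p) (O(p) = (p + p)/(p + 1/4) = (2*p)/(1/4 + p) = 2*p/(1/4 + p))
I = 1
w(k) = 3 - 2*k (w(k) = 3 - (k + k*1) = 3 - (k + k) = 3 - 2*k)
w(O(4*5))*(-2 + 0) = (3 - 16*4*5/(1 + 4*(4*5)))*(-2 + 0) = (3 - 16*20/(1 + 4*20))*(-2) = (3 - 16*20/(1 + 80))*(-2) = (3 - 16*20/81)*(-2) = (3 - 2*160/81)*(-2) = (3 - 320/81)*(-2) = -77/81*(-2) = 154/81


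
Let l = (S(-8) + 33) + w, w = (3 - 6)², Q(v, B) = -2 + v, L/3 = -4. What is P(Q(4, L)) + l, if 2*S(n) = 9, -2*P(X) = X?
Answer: 91/2 ≈ 45.500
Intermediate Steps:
L = -12 (L = 3*(-4) = -12)
P(X) = -X/2
S(n) = 9/2 (S(n) = (½)*9 = 9/2)
w = 9 (w = (-3)² = 9)
l = 93/2 (l = (9/2 + 33) + 9 = 75/2 + 9 = 93/2 ≈ 46.500)
P(Q(4, L)) + l = -(-2 + 4)/2 + 93/2 = -½*2 + 93/2 = -1 + 93/2 = 91/2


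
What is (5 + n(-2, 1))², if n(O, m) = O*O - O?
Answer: 121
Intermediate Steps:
n(O, m) = O² - O
(5 + n(-2, 1))² = (5 - 2*(-1 - 2))² = (5 - 2*(-3))² = (5 + 6)² = 11² = 121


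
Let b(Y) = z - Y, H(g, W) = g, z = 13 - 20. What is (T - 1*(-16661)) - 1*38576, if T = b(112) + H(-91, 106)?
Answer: -22125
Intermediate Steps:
z = -7
b(Y) = -7 - Y
T = -210 (T = (-7 - 1*112) - 91 = (-7 - 112) - 91 = -119 - 91 = -210)
(T - 1*(-16661)) - 1*38576 = (-210 - 1*(-16661)) - 1*38576 = (-210 + 16661) - 38576 = 16451 - 38576 = -22125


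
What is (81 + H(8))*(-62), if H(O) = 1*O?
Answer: -5518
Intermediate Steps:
H(O) = O
(81 + H(8))*(-62) = (81 + 8)*(-62) = 89*(-62) = -5518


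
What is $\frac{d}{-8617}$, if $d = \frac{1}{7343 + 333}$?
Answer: $- \frac{1}{66144092} \approx -1.5119 \cdot 10^{-8}$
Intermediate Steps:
$d = \frac{1}{7676} \approx 0.00013028$
$\frac{d}{-8617} = \frac{1}{7676 \left(-8617\right)} = \frac{1}{7676} \left(- \frac{1}{8617}\right) = - \frac{1}{66144092}$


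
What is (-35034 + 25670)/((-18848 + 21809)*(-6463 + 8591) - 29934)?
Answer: -4682/3135537 ≈ -0.0014932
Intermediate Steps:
(-35034 + 25670)/((-18848 + 21809)*(-6463 + 8591) - 29934) = -9364/(2961*2128 - 29934) = -9364/(6301008 - 29934) = -9364/6271074 = -9364*1/6271074 = -4682/3135537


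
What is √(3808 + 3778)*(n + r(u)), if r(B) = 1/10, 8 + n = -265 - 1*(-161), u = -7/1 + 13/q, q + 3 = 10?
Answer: -1119*√7586/10 ≈ -9746.2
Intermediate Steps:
q = 7 (q = -3 + 10 = 7)
u = -36/7 (u = -7/1 + 13/7 = -7*1 + 13*(⅐) = -7 + 13/7 = -36/7 ≈ -5.1429)
n = -112 (n = -8 + (-265 - 1*(-161)) = -8 + (-265 + 161) = -8 - 104 = -112)
r(B) = ⅒
√(3808 + 3778)*(n + r(u)) = √(3808 + 3778)*(-112 + ⅒) = √7586*(-1119/10) = -1119*√7586/10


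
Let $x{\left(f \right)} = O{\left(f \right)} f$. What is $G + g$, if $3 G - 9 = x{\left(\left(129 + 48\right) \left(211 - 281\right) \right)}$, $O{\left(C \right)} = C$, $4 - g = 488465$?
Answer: $50682242$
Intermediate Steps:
$g = -488461$ ($g = 4 - 488465 = -488461$)
$x{\left(f \right)} = f^{2}$ ($x{\left(f \right)} = f f = f^{2}$)
$G = 51170703$ ($G = 3 + \frac{\left(\left(129 + 48\right) \left(211 - 281\right)\right)^{2}}{3} = 3 + \frac{\left(177 \left(-70\right)\right)^{2}}{3} = 3 + \frac{\left(-12390\right)^{2}}{3} = 3 + \frac{1}{3} \cdot 153512100 = 3 + 51170700 = 51170703$)
$G + g = 51170703 - 488461 = 50682242$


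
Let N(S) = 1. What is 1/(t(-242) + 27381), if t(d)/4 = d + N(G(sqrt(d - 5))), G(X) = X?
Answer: 1/26417 ≈ 3.7854e-5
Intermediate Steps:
t(d) = 4 + 4*d (t(d) = 4*(d + 1) = 4*(1 + d) = 4 + 4*d)
1/(t(-242) + 27381) = 1/((4 + 4*(-242)) + 27381) = 1/((4 - 968) + 27381) = 1/(-964 + 27381) = 1/26417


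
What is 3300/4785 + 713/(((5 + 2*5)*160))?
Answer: 68677/69600 ≈ 0.98674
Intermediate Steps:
3300/4785 + 713/(((5 + 2*5)*160)) = 3300*(1/4785) + 713/(((5 + 10)*160)) = 20/29 + 713/((15*160)) = 20/29 + 713/2400 = 68677/69600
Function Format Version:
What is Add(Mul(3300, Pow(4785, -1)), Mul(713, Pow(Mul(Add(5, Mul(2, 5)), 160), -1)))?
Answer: Rational(68677, 69600) ≈ 0.98674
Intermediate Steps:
Add(Mul(3300, Pow(4785, -1)), Mul(713, Pow(Mul(Add(5, Mul(2, 5)), 160), -1))) = Add(Mul(3300, Rational(1, 4785)), Mul(713, Pow(Mul(Add(5, 10), 160), -1))) = Add(Rational(20, 29), Mul(713, Pow(Mul(15, 160), -1))) = Add(Rational(20, 29), Mul(713, Pow(2400, -1))) = Add(Rational(20, 29), Mul(713, Rational(1, 2400))) = Add(Rational(20, 29), Rational(713, 2400)) = Rational(68677, 69600)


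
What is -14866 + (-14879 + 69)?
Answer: -29676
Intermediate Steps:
-14866 + (-14879 + 69) = -14866 - 14810 = -29676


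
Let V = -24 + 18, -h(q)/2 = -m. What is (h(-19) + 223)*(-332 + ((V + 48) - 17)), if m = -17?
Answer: -58023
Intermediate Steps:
h(q) = -34 (h(q) = -(-2)*(-17) = -2*17 = -34)
V = -6
(h(-19) + 223)*(-332 + ((V + 48) - 17)) = (-34 + 223)*(-332 + ((-6 + 48) - 17)) = 189*(-332 + (42 - 17)) = 189*(-332 + 25) = 189*(-307) = -58023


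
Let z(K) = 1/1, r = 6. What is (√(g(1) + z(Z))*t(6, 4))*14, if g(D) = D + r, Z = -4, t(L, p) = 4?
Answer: 112*√2 ≈ 158.39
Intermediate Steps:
g(D) = 6 + D (g(D) = D + 6 = 6 + D)
z(K) = 1
(√(g(1) + z(Z))*t(6, 4))*14 = (√((6 + 1) + 1)*4)*14 = (√(7 + 1)*4)*14 = (√8*4)*14 = ((2*√2)*4)*14 = (8*√2)*14 = 112*√2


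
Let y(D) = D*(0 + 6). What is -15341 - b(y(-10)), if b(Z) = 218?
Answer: -15559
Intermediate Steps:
y(D) = 6*D (y(D) = D*6 = 6*D)
-15341 - b(y(-10)) = -15341 - 1*218 = -15341 - 218 = -15559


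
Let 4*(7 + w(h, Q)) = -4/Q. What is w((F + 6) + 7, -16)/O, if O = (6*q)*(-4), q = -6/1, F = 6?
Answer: -37/768 ≈ -0.048177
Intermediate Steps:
q = -6 (q = -6*1 = -6)
w(h, Q) = -7 - 1/Q (w(h, Q) = -7 + (-4/Q)/4 = -7 - 1/Q)
O = 144 (O = (6*(-6))*(-4) = -36*(-4) = 144)
w((F + 6) + 7, -16)/O = (-7 - 1/(-16))/144 = (-7 - 1*(-1/16))*(1/144) = (-7 + 1/16)*(1/144) = -111/16*1/144 = -37/768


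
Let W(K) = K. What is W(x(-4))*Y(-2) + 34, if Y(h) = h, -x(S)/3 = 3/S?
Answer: 59/2 ≈ 29.500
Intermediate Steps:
x(S) = -9/S
W(x(-4))*Y(-2) + 34 = -9/(-4)*(-2) + 34 = -9*(-1/4)*(-2) + 34 = (9/4)*(-2) + 34 = -9/2 + 34 = 59/2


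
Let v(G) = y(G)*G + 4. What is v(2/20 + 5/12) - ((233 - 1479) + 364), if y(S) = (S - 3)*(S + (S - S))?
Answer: 191232811/216000 ≈ 885.34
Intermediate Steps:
y(S) = S*(-3 + S) (y(S) = (-3 + S)*(S + 0) = (-3 + S)*S = S*(-3 + S))
v(G) = 4 + G²*(-3 + G) (v(G) = (G*(-3 + G))*G + 4 = G²*(-3 + G) + 4 = 4 + G²*(-3 + G))
v(2/20 + 5/12) - ((233 - 1479) + 364) = (4 + (2/20 + 5/12)²*(-3 + (2/20 + 5/12))) - ((233 - 1479) + 364) = (4 + (2*(1/20) + 5*(1/12))²*(-3 + (2*(1/20) + 5*(1/12)))) - (-1246 + 364) = (4 + (⅒ + 5/12)²*(-3 + (⅒ + 5/12))) - 1*(-882) = (4 + (31/60)²*(-3 + 31/60)) + 882 = (4 + (961/3600)*(-149/60)) + 882 = (4 - 143189/216000) + 882 = 720811/216000 + 882 = 191232811/216000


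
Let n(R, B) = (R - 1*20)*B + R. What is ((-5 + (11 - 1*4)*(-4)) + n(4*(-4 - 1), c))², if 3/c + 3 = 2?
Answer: 4489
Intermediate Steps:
c = -3 (c = 3/(-3 + 2) = 3/(-1) = 3*(-1) = -3)
n(R, B) = R + B*(-20 + R) (n(R, B) = (R - 20)*B + R = (-20 + R)*B + R = B*(-20 + R) + R = R + B*(-20 + R))
((-5 + (11 - 1*4)*(-4)) + n(4*(-4 - 1), c))² = ((-5 + (11 - 1*4)*(-4)) + (4*(-4 - 1) - 20*(-3) - 12*(-4 - 1)))² = ((-5 + (11 - 4)*(-4)) + (4*(-5) + 60 - 12*(-5)))² = ((-5 + 7*(-4)) + (-20 + 60 - 3*(-20)))² = ((-5 - 28) + (-20 + 60 + 60))² = (-33 + 100)² = 67² = 4489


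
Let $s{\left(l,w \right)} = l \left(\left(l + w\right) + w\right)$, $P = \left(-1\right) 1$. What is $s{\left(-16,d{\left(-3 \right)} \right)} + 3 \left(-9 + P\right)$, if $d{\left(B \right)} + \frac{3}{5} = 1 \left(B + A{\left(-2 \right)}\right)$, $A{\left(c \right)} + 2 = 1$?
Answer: $\frac{1866}{5} \approx 373.2$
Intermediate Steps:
$P = -1$
$A{\left(c \right)} = -1$ ($A{\left(c \right)} = -2 + 1 = -1$)
$d{\left(B \right)} = - \frac{8}{5} + B$ ($d{\left(B \right)} = - \frac{3}{5} + 1 \left(B - 1\right) = - \frac{3}{5} + 1 \left(-1 + B\right) = - \frac{3}{5} + \left(-1 + B\right) = - \frac{8}{5} + B$)
$s{\left(l,w \right)} = l \left(l + 2 w\right)$
$s{\left(-16,d{\left(-3 \right)} \right)} + 3 \left(-9 + P\right) = - 16 \left(-16 + 2 \left(- \frac{8}{5} - 3\right)\right) + 3 \left(-9 - 1\right) = - 16 \left(-16 + 2 \left(- \frac{23}{5}\right)\right) + 3 \left(-10\right) = - 16 \left(-16 - \frac{46}{5}\right) - 30 = \left(-16\right) \left(- \frac{126}{5}\right) - 30 = \frac{2016}{5} - 30 = \frac{1866}{5}$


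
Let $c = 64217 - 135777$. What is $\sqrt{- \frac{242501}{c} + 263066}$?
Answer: $\frac{11 \sqrt{2783335878490}}{35780} \approx 512.9$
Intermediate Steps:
$c = -71560$
$\sqrt{- \frac{242501}{c} + 263066} = \sqrt{- \frac{242501}{-71560} + 263066} = \sqrt{\left(-242501\right) \left(- \frac{1}{71560}\right) + 263066} = \sqrt{\frac{242501}{71560} + 263066} = \sqrt{\frac{18825245461}{71560}} = \frac{11 \sqrt{2783335878490}}{35780}$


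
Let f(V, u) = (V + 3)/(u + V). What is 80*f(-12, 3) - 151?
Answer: -71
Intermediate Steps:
f(V, u) = (3 + V)/(V + u)
80*f(-12, 3) - 151 = 80*((3 - 12)/(-12 + 3)) - 151 = 80*(-9/(-9)) - 151 = 80*(-⅑*(-9)) - 151 = 80*1 - 151 = 80 - 151 = -71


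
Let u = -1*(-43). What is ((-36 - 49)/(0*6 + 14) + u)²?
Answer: 267289/196 ≈ 1363.7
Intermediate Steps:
u = 43
((-36 - 49)/(0*6 + 14) + u)² = ((-36 - 49)/(0*6 + 14) + 43)² = (-85/(0 + 14) + 43)² = (-85/14 + 43)² = (517/14)² = 267289/196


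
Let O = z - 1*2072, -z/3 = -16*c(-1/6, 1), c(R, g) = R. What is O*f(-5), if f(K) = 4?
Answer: -8320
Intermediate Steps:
z = -8 (z = -(-48)*(-1/6) = -(-48)*(-1*⅙) = -(-48)*(-1)/6 = -3*8/3 = -8)
O = -2080 (O = -8 - 1*2072 = -8 - 2072 = -2080)
O*f(-5) = -2080*4 = -8320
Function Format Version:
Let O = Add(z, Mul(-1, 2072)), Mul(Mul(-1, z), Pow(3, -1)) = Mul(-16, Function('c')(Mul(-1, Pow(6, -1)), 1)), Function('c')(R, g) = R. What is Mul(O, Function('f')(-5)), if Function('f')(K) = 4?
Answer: -8320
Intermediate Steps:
z = -8 (z = Mul(-3, Mul(-16, Mul(-1, Pow(6, -1)))) = Mul(-3, Mul(-16, Mul(-1, Rational(1, 6)))) = Mul(-3, Mul(-16, Rational(-1, 6))) = Mul(-3, Rational(8, 3)) = -8)
O = -2080 (O = Add(-8, Mul(-1, 2072)) = Add(-8, -2072) = -2080)
Mul(O, Function('f')(-5)) = Mul(-2080, 4) = -8320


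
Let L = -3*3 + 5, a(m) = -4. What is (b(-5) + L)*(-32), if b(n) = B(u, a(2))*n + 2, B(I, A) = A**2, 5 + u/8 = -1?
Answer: 2624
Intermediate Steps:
u = -48 (u = -40 + 8*(-1) = -40 - 8 = -48)
L = -4 (L = -9 + 5 = -4)
b(n) = 2 + 16*n (b(n) = (-4)**2*n + 2 = 16*n + 2 = 2 + 16*n)
(b(-5) + L)*(-32) = ((2 + 16*(-5)) - 4)*(-32) = ((2 - 80) - 4)*(-32) = (-78 - 4)*(-32) = -82*(-32) = 2624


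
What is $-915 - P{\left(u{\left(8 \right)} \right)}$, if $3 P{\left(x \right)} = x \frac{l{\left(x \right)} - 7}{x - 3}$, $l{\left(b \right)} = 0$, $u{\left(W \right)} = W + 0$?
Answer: $- \frac{13669}{15} \approx -911.27$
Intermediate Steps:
$u{\left(W \right)} = W$
$P{\left(x \right)} = - \frac{7 x}{3 \left(-3 + x\right)}$ ($P{\left(x \right)} = \frac{x \frac{0 - 7}{x - 3}}{3} = \frac{x \left(- \frac{7}{-3 + x}\right)}{3} = \frac{\left(-7\right) x \frac{1}{-3 + x}}{3} = - \frac{7 x}{3 \left(-3 + x\right)}$)
$-915 - P{\left(u{\left(8 \right)} \right)} = -915 - \left(-7\right) 8 \frac{1}{-9 + 3 \cdot 8} = -915 - \left(-7\right) 8 \frac{1}{-9 + 24} = -915 - \left(-7\right) 8 \cdot \frac{1}{15} = -915 - - \frac{56}{15} = -915 + \frac{56}{15} = - \frac{13669}{15}$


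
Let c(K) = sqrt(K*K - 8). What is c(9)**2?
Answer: 73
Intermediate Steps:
c(K) = sqrt(-8 + K**2) (c(K) = sqrt(K**2 - 8) = sqrt(-8 + K**2))
c(9)**2 = (sqrt(-8 + 9**2))**2 = (sqrt(-8 + 81))**2 = (sqrt(73))**2 = 73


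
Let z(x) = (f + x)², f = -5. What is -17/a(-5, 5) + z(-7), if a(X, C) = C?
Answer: 703/5 ≈ 140.60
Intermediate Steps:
z(x) = (-5 + x)²
-17/a(-5, 5) + z(-7) = -17/5 + (-5 - 7)² = (⅕)*(-17) + (-12)² = -17/5 + 144 = 703/5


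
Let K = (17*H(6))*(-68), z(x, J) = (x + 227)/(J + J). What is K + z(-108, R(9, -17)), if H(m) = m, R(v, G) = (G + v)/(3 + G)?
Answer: -54655/8 ≈ -6831.9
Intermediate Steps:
R(v, G) = (G + v)/(3 + G)
z(x, J) = (227 + x)/(2*J) (z(x, J) = (227 + x)/((2*J)) = (227 + x)*(1/(2*J)) = (227 + x)/(2*J))
K = -6936 (K = (17*6)*(-68) = 102*(-68) = -6936)
K + z(-108, R(9, -17)) = -6936 + (227 - 108)/(2*(((-17 + 9)/(3 - 17)))) = -6936 + (½)*119/(-8/(-14)) = -6936 + (½)*119/(-1/14*(-8)) = -6936 + (½)*119/(4/7) = -6936 + (½)*(7/4)*119 = -6936 + 833/8 = -54655/8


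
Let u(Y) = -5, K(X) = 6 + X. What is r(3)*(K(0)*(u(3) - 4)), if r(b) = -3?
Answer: 162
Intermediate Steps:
r(3)*(K(0)*(u(3) - 4)) = -3*(6 + 0)*(-5 - 4) = -18*(-9) = -3*(-54) = 162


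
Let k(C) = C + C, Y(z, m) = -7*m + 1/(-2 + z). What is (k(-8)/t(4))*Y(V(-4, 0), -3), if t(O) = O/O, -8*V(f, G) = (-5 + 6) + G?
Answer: -5584/17 ≈ -328.47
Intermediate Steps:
V(f, G) = -⅛ - G/8 (V(f, G) = -((-5 + 6) + G)/8 = -(1 + G)/8 = -⅛ - G/8)
Y(z, m) = 1/(-2 + z) - 7*m
k(C) = 2*C
t(O) = 1
(k(-8)/t(4))*Y(V(-4, 0), -3) = ((2*(-8))/1)*((1 + 14*(-3) - 7*(-3)*(-⅛ - ⅛*0))/(-2 + (-⅛ - ⅛*0))) = (-16*1)*((1 - 42 - 7*(-3)*(-⅛ + 0))/(-2 + (-⅛ + 0))) = -16*(1 - 42 - 7*(-3)*(-⅛))/(-2 - ⅛) = -16*(1 - 42 - 21/8)/(-17/8) = -(-128)*(-349)/(17*8) = -16*349/17 = -5584/17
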